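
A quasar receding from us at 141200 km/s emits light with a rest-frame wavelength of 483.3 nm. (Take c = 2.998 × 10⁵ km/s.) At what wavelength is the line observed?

β = v/c = 141200/299800 = 0.4710.
Relativistic Doppler for wavelength: λ' = λ₀ · √((1 + β)/(1 − β)).
λ' = 483.3 × √(1.4710/0.5290) = 483.3 × 1.66751 ≈ 805.9 nm.

805.9 nm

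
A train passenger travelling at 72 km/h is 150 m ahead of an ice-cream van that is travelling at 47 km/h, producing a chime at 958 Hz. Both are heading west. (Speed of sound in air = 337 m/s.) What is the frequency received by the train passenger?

47 km/h = 13.06 m/s; 72 km/h = 20 m/s.
The train passenger is ahead, so the ice-cream van is moving toward it while the train passenger is moving away from the ice-cream van.
With source approaching and observer receding, f' = f · (v − v_o)/(v − v_s).
f' = 958 × (337 − 20)/(337 − 13.06) = 958 × 317/323.94 ≈ 937 Hz.

937 Hz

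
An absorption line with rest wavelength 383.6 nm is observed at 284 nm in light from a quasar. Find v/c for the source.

λ'/λ₀ = 0.7404 < 1 (blueshift), so the source is approaching.
λ'/λ₀ = √((1 − β)/(1 + β)) for an approaching source ⇒ β = (1 − r²)/(1 + r²) with r = λ'/λ₀.
β = (1 − 0.5481)/(1 + 0.5481) ≈ 0.292.

0.292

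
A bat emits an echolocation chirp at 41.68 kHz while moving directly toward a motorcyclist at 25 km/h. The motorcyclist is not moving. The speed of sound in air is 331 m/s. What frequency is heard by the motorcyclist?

25 km/h = 6.944 m/s.
With the source moving toward a stationary observer, f' = f · v/(v − v_s).
f' = 41.68 × 331/(331 − 6.944) = 41.68 × 331/324.1 ≈ 42.6 kHz.

42.6 kHz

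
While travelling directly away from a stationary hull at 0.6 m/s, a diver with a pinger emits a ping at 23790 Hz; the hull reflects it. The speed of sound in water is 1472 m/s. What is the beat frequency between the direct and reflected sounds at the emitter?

19.4 Hz

The hull receives the sound from a moving source: f₁ = f₀ · v/(v + v_e) = 23790 × 1472/1472.6 ≈ 23780.31 Hz.
On the return leg the diver with a pinger is a moving observer: f₂ = f₁ · (v − v_e)/v = 23780.31 × 1471.4/1472 ≈ 23770.61 Hz.
Equivalently f₂ = f₀ · (v − v_e)/(v + v_e).
Beat against the emitted tone: |f₂ − f₀| = 2v_e·f₀/(v + v_e) = 2 × 0.6 × 23790/1472.6 ≈ 19.4 Hz.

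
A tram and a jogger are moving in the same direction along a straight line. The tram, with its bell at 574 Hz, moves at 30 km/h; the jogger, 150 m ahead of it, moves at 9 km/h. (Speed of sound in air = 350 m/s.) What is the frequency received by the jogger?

584 Hz

30 km/h = 8.333 m/s; 9 km/h = 2.5 m/s.
The jogger is ahead, so the tram is moving toward it while the jogger is moving away from the tram.
General Doppler shift: f' = f · (v − v_o)/(v − v_s).
f' = 574 × (350 − 2.5)/(350 − 8.333) = 574 × 347.5/341.67 ≈ 584 Hz.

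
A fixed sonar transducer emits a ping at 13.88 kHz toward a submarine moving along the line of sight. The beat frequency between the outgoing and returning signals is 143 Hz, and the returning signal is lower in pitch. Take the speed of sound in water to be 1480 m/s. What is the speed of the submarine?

7.7 m/s

Double Doppler shift off a moving reflector: f₂ = f₀ · (v + u)/(v − u) (u > 0 toward emitter).
Returning signal is lower, so f₂ = f₀ − Δf = 13880 − 143 = 13737 Hz.
Rearranging, u = v · (f₂ − f₀)/(f₂ + f₀) = 1480 × -143/27617 ≈ -7.7 m/s.
So the submarine is moving at 7.7 m/s away from the emitter.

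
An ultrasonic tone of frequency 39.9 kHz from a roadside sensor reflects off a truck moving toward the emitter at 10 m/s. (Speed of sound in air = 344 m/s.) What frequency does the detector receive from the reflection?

At the truck (a moving observer), f₁ = f₀ · (v + u)/v = 39.9 × 354/344 ≈ 41.1 kHz.
The reflection then acts as a moving source: f₂ = f₁ · v/(v − u) ≈ 42.3 kHz.
Equivalently f₂ = f₀ · (v + u)/(v − u).

42.3 kHz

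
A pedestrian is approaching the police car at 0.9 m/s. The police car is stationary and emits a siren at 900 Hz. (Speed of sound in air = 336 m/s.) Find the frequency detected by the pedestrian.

902 Hz

Only the observer moves, toward the source, so f' = f · (v + v_o)/v.
f' = 900 × (336 + 0.9)/336 = 900 × 336.9/336 ≈ 902 Hz.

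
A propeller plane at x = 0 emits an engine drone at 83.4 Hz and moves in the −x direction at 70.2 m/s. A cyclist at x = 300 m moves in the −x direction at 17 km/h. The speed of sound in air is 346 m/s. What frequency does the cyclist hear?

70 Hz

17 km/h = 4.722 m/s.
The observer lies on the +x side, so the source is heading away from the observer and the observer is heading toward the source.
Both move, so f' = f · (v + v_o)/(v + v_s).
f' = 83.4 × (346 + 4.722)/(346 + 70.2) = 83.4 × 350.72/416.2 ≈ 70 Hz.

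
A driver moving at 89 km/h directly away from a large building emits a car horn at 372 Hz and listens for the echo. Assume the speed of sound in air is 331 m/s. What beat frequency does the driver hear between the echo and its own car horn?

89 km/h = 24.72 m/s.
The large building receives the sound from a moving source: f₁ = f₀ · v/(v + v_e) = 372 × 331/355.72 ≈ 346.1 Hz.
On the return leg the driver is a moving observer: f₂ = f₁ · (v − v_e)/v = 346.1 × 306.28/331 ≈ 320.3 Hz.
Equivalently f₂ = f₀ · (v − v_e)/(v + v_e).
Beat against the emitted tone: |f₂ − f₀| = 2v_e·f₀/(v + v_e) = 2 × 24.72 × 372/355.72 ≈ 51.7 Hz.

51.7 Hz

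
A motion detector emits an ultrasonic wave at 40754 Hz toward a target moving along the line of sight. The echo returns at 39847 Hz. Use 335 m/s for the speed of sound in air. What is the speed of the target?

Double Doppler shift off a moving reflector: f₂ = f₀ · (v + u)/(v − u) (u > 0 toward emitter).
Rearranging, u = v · (f₂ − f₀)/(f₂ + f₀) = 335 × -907/80601 ≈ -3.8 m/s.
So the target is moving at 3.8 m/s away from the emitter.

3.8 m/s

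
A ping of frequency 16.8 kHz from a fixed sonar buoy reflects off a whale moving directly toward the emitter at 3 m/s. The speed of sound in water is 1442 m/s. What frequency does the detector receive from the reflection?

At the whale (a moving observer), f₁ = f₀ · (v + u)/v = 16.8 × 1445/1442 ≈ 16.83 kHz.
On reflection it acts as a source moving toward the stationary detector: f₂ = f₁ · v/(v − u) = 16.83 × 1442/1439 ≈ 16.87 kHz.

16.87 kHz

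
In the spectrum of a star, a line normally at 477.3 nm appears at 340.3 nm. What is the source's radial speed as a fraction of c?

λ'/λ₀ = 0.7130 < 1 (blueshift), so the source is approaching.
λ'/λ₀ = √((1 − β)/(1 + β)) for an approaching source ⇒ β = (1 − r²)/(1 + r²) with r = λ'/λ₀.
β = (1 − 0.5083)/(1 + 0.5083) ≈ 0.326.

0.326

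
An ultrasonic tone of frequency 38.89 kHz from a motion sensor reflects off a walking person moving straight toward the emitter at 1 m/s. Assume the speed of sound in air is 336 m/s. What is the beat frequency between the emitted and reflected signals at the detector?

The walking person first receives the wave as a moving observer: f₁ = f₀ · (v + u)/v = 38.89 × (336 + 1)/336 ≈ 39.006 kHz.
On reflection it acts as a source moving toward the stationary detector: f₂ = f₁ · v/(v − u) = 39.006 × 336/335 ≈ 39.122 kHz.
Equivalently f₂ = f₀ · (v + u)/(v − u).
Beat frequency (with f₀ = 38890 Hz): |f₂ − f₀| = 2u·f₀/(v − u) = 2 × 1 × 38890/335 ≈ 232 Hz.

232 Hz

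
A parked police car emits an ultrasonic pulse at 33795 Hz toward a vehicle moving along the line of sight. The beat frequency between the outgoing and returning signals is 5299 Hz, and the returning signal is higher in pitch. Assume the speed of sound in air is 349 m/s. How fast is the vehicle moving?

25 m/s

Double Doppler shift off a moving reflector: f₂ = f₀ · (v + u)/(v − u) (u > 0 toward emitter).
Returning signal is higher, so f₂ = f₀ + Δf = 33795 + 5299 = 39094 Hz.
Rearranging, u = v · (f₂ − f₀)/(f₂ + f₀) = 349 × 5299/72889 ≈ 25 m/s.
So the vehicle is moving at 25 m/s toward the emitter.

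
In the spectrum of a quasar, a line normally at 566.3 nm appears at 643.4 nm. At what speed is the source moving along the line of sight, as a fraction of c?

0.127c

λ'/λ₀ = 1.1361 > 1 (redshift), so the source is receding.
λ'/λ₀ = √((1 + β)/(1 − β)) for a receding source ⇒ β = (r² − 1)/(r² + 1) with r = λ'/λ₀.
β = (1.2908 − 1)/(1.2908 + 1) ≈ 0.127.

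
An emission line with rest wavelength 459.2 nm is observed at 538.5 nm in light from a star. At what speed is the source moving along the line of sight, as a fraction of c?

λ'/λ₀ = 1.1727 > 1 (redshift), so the source is receding.
λ'/λ₀ = √((1 + β)/(1 − β)) for a receding source ⇒ β = (r² − 1)/(r² + 1) with r = λ'/λ₀.
β = (1.3752 − 1)/(1.3752 + 1) ≈ 0.158.

0.158c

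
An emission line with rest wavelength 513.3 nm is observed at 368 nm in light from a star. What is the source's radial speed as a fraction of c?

0.321

λ'/λ₀ = 0.7169 < 1 (blueshift), so the source is approaching.
λ'/λ₀ = √((1 − β)/(1 + β)) for an approaching source ⇒ β = (1 − r²)/(1 + r²) with r = λ'/λ₀.
β = (1 − 0.5140)/(1 + 0.5140) ≈ 0.321.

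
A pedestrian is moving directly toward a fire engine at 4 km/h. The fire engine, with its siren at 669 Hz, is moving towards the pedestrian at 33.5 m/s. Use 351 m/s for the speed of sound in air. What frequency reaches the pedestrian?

742 Hz

4 km/h = 1.111 m/s.
With source approaching and observer approaching, f' = f · (v + v_o)/(v − v_s).
f' = 669 × (351 + 1.111)/(351 − 33.5) = 669 × 352.11/317.5 ≈ 742 Hz.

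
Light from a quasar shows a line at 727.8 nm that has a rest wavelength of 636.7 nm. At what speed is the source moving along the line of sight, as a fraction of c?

λ'/λ₀ = 1.1431 > 1 (redshift), so the source is receding.
λ'/λ₀ = √((1 + β)/(1 − β)) for a receding source ⇒ β = (r² − 1)/(r² + 1) with r = λ'/λ₀.
β = (1.3066 − 1)/(1.3066 + 1) ≈ 0.133.

0.133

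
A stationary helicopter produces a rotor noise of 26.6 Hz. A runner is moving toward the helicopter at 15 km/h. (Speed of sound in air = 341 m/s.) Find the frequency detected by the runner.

26.9 Hz

15 km/h = 4.167 m/s.
Only the observer moves, toward the source, so f' = f · (v + v_o)/v.
f' = 26.6 × (341 + 4.167)/341 = 26.6 × 345.17/341 ≈ 26.9 Hz.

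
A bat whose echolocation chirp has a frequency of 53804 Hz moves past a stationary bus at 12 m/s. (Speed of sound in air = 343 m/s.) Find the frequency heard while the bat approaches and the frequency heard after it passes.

Approaching: f₁ = f · v/(v − v_s) = 53804 × 343/331 ≈ 55755 Hz.
Receding: f₂ = f · v/(v + v_s) = 53804 × 343/355 ≈ 51985 Hz.

55755 Hz approaching; 51985 Hz receding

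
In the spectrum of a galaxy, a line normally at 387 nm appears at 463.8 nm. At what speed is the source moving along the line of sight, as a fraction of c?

0.179c

λ'/λ₀ = 1.1984 > 1 (redshift), so the source is receding.
λ'/λ₀ = √((1 + β)/(1 − β)) for a receding source ⇒ β = (r² − 1)/(r² + 1) with r = λ'/λ₀.
β = (1.4363 − 1)/(1.4363 + 1) ≈ 0.179.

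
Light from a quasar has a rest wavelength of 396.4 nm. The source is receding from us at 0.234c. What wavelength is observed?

503.1 nm

Relativistic Doppler for wavelength: λ' = λ₀ · √((1 + β)/(1 − β)).
λ' = 396.4 × √(1.2340/0.7660) = 396.4 × 1.26924 ≈ 503.1 nm.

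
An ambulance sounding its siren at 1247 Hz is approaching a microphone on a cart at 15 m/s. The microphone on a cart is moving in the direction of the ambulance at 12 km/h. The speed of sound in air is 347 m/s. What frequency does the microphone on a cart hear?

12 km/h = 3.333 m/s.
With source approaching and observer approaching, f' = f · (v + v_o)/(v − v_s).
f' = 1247 × (347 + 3.333)/(347 − 15) = 1247 × 350.33/332 ≈ 1316 Hz.

1316 Hz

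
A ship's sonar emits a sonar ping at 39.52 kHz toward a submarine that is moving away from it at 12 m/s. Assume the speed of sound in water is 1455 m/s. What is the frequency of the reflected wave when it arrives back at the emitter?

38.9 kHz

The submarine first receives the wave as a moving observer: f₁ = f₀ · (v − u)/v = 39.52 × (1455 − 12)/1455 ≈ 39.2 kHz.
On reflection it acts as a source moving away from the stationary detector: f₂ = f₁ · v/(v + u) = 39.2 × 1455/1467 ≈ 38.9 kHz.
Equivalently f₂ = f₀ · (v − u)/(v + u).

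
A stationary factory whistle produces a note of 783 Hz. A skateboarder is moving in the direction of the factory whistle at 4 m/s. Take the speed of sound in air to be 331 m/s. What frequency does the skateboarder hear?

Only the observer moves, toward the source, so f' = f · (v + v_o)/v.
f' = 783 × (331 + 4)/331 = 783 × 335/331 ≈ 792 Hz.

792 Hz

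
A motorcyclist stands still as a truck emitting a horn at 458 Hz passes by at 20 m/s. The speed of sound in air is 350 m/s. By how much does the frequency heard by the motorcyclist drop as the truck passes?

Approaching: f₁ = f · v/(v − v_s) = 458 × 350/330 ≈ 485.8 Hz.
Receding: f₂ = f · v/(v + v_s) = 458 × 350/370 ≈ 433.2 Hz.
Drop: f₁ − f₂ = 2f·v·v_s/(v² − v_s²) = 2 × 458 × 350 × 20/(350² − 20²) ≈ 52.5 Hz.

52.5 Hz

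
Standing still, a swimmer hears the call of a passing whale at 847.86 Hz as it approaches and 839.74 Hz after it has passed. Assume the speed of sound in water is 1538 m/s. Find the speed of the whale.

f₁/f₂ = (v + v_s)/(v − v_s), so v_s = v · (f₁ − f₂)/(f₁ + f₂).
v_s = 1538 × (847.86 − 839.74)/(847.86 + 839.74) = 1538 × 8.12/1687.60 ≈ 7.4 m/s.

7.4 m/s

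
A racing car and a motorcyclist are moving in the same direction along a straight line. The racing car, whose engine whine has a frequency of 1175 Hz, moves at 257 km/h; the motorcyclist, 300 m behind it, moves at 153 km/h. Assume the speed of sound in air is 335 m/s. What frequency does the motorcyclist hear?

257 km/h = 71.39 m/s; 153 km/h = 42.5 m/s.
The motorcyclist is behind, so the racing car is moving away from it while the motorcyclist is moving toward the racing car.
General Doppler shift: f' = f · (v + v_o)/(v + v_s).
f' = 1175 × (335 + 42.5)/(335 + 71.39) = 1175 × 377.5/406.39 ≈ 1091 Hz.

1091 Hz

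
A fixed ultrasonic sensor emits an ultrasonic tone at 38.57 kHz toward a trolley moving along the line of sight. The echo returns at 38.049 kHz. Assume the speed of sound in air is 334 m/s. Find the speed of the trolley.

Double Doppler shift off a moving reflector: f₂ = f₀ · (v + u)/(v − u) (u > 0 toward emitter).
Rearranging, u = v · (f₂ − f₀)/(f₂ + f₀) = 334 × -0.521/76.619 ≈ -2.27 m/s.
So the trolley is moving at 2.27 m/s away from the emitter.

2.27 m/s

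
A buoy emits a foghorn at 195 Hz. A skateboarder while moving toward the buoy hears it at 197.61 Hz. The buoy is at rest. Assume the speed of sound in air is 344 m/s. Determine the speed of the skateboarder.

f' = f · (v + v_o)/v ⇒ v_o = v · |f'/f − 1|.
v_o = 344 × |197.61/195 − 1| = 344 × 0.01338 ≈ 4.6 m/s.

4.6 m/s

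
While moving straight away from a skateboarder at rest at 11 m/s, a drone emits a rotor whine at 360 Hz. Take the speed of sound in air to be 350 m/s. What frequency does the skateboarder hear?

349 Hz

Moving source, stationary observer: f' = f · v/(v + v_s) since the source is receding.
f' = 360 × 350/(350 + 11) = 360 × 350/361 ≈ 349 Hz.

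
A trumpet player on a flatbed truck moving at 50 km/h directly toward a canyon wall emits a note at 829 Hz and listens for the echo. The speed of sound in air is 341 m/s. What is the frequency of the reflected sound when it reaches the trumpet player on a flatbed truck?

899 Hz

50 km/h = 13.89 m/s.
The canyon wall receives the sound from a moving source: f₁ = f₀ · v/(v − v_e) = 829 × 341/327.11 ≈ 864 Hz.
On the return leg the trumpet player on a flatbed truck is a moving observer: f₂ = f₁ · (v + v_e)/v = 864 × 354.89/341 ≈ 899 Hz.
Equivalently f₂ = f₀ · (v + v_e)/(v − v_e).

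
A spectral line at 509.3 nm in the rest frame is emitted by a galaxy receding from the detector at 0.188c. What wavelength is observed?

Relativistic Doppler for wavelength: λ' = λ₀ · √((1 + β)/(1 − β)).
λ' = 509.3 × √(1.1880/0.8120) = 509.3 × 1.20957 ≈ 616.0 nm.

616.0 nm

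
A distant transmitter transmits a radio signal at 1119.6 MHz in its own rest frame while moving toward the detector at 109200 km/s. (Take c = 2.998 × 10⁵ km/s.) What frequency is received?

1640.1 MHz

β = v/c = 109200/299800 = 0.3642.
Relativistic Doppler for frequency: f' = f₀ · √((1 + β)/(1 − β)).
f' = 1119.6 × √(1.3642/0.6358) = 1119.6 × 1.46487 ≈ 1640.1 MHz.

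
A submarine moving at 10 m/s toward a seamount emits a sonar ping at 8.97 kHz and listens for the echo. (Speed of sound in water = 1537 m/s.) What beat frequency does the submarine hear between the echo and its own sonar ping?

The seamount receives the sound from a moving source: f₁ = f₀ · v/(v − v_e) = 8.97 × 1537/1527 ≈ 9.0287 kHz.
On the return leg the submarine is a moving observer: f₂ = f₁ · (v + v_e)/v = 9.0287 × 1547/1537 ≈ 9.0875 kHz.
Beat against the emitted tone (with f₀ = 8970 Hz): |f₂ − f₀| = 2v_e·f₀/(v − v_e) = 2 × 10 × 8970/1527 ≈ 117 Hz.

117 Hz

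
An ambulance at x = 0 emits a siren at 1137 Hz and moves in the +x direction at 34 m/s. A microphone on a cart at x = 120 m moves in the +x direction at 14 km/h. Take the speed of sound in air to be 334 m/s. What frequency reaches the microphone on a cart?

1251 Hz

14 km/h = 3.889 m/s.
The observer lies on the +x side, so the source is heading toward the observer and the observer is heading away from the source.
With source approaching and observer receding, f' = f · (v − v_o)/(v − v_s).
f' = 1137 × (334 − 3.889)/(334 − 34) = 1137 × 330.11/300 ≈ 1251 Hz.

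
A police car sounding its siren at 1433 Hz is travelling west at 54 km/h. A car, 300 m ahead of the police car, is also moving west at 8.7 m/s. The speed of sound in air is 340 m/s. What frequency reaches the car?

54 km/h = 15 m/s.
The car is ahead, so the police car is moving toward it while the car is moving away from the police car.
With source approaching and observer receding, f' = f · (v − v_o)/(v − v_s).
f' = 1433 × (340 − 8.7)/(340 − 15) = 1433 × 331.3/325 ≈ 1461 Hz.

1461 Hz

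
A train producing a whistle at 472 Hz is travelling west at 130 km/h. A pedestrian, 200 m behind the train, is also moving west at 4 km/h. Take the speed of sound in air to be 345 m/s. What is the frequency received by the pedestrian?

429 Hz

130 km/h = 36.11 m/s; 4 km/h = 1.111 m/s.
The pedestrian is behind, so the train is moving away from it while the pedestrian is moving toward the train.
With source receding and observer approaching, f' = f · (v + v_o)/(v + v_s).
f' = 472 × (345 + 1.111)/(345 + 36.11) = 472 × 346.11/381.11 ≈ 429 Hz.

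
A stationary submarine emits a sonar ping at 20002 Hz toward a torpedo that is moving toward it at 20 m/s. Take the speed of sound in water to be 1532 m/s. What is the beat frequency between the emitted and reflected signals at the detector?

529 Hz

The torpedo first receives the wave as a moving observer: f₁ = f₀ · (v + u)/v = 20002 × (1532 + 20)/1532 ≈ 20263 Hz.
The reflection then acts as a moving source: f₂ = f₁ · v/(v − u) ≈ 20531 Hz.
Equivalently f₂ = f₀ · (v + u)/(v − u).
Beat frequency: |f₂ − f₀| = 2u·f₀/(v − u) = 2 × 20 × 20002/1512 ≈ 529 Hz.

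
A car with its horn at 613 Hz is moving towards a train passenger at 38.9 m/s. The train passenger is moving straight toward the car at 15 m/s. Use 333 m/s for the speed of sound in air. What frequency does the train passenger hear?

725 Hz

With source approaching and observer approaching, f' = f · (v + v_o)/(v − v_s).
f' = 613 × (333 + 15)/(333 − 38.9) = 613 × 348/294.1 ≈ 725 Hz.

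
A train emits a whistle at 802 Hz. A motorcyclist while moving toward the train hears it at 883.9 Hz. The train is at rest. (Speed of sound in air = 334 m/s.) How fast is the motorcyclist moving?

f' = f · (v + v_o)/v ⇒ v_o = v · |f'/f − 1|.
v_o = 334 × |883.9/802 − 1| = 334 × 0.1021 ≈ 34 m/s.

34 m/s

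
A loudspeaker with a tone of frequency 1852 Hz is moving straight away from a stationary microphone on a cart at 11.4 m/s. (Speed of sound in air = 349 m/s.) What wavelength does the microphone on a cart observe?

19.5 cm

Only the source moves, away from the listener, so f' = f · v/(v + v_s).
f' = 1852 × 349/(349 + 11.4) ≈ 1793 Hz.
λ' = v/f' = 349/1793.42 ≈ 19.5 cm.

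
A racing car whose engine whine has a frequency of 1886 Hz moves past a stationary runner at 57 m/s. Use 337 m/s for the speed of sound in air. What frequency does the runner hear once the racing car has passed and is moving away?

1613 Hz

Receding: f₂ = f · v/(v + v_s) = 1886 × 337/394 ≈ 1613 Hz.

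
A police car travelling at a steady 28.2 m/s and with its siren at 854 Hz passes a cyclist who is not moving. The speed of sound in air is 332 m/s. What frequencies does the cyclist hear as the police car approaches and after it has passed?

Approaching: f₁ = f · v/(v − v_s) = 854 × 332/303.8 ≈ 933 Hz.
Receding: f₂ = f · v/(v + v_s) = 854 × 332/360.2 ≈ 787 Hz.

933 Hz approaching; 787 Hz receding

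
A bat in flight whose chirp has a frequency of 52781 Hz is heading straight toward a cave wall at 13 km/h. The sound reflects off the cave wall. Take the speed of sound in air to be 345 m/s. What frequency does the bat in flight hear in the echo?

53898 Hz

13 km/h = 3.611 m/s.
The cave wall receives the sound from a moving source: f₁ = f₀ · v/(v − v_e) = 52781 × 345/341.39 ≈ 53339 Hz.
On the return leg the bat in flight is a moving observer: f₂ = f₁ · (v + v_e)/v = 53339 × 348.61/345 ≈ 53898 Hz.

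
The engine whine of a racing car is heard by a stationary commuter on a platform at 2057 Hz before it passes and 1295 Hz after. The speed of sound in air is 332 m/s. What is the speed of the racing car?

75 m/s

f₁/f₂ = (v + v_s)/(v − v_s), so v_s = v · (f₁ − f₂)/(f₁ + f₂).
v_s = 332 × (2057 − 1295)/(2057 + 1295) = 332 × 762/3352 ≈ 75 m/s.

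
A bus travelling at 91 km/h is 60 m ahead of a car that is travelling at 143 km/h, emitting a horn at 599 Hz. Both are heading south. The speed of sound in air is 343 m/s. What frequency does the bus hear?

143 km/h = 39.72 m/s; 91 km/h = 25.28 m/s.
The bus is ahead, so the car is moving toward it while the bus is moving away from the car.
Both move, so f' = f · (v − v_o)/(v − v_s).
f' = 599 × (343 − 25.28)/(343 − 39.72) = 599 × 317.72/303.28 ≈ 628 Hz.

628 Hz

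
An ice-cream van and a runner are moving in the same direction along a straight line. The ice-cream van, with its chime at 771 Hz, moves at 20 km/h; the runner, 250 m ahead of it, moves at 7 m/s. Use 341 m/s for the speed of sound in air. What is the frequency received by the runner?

768 Hz

20 km/h = 5.556 m/s.
The runner is ahead, so the ice-cream van is moving toward it while the runner is moving away from the ice-cream van.
Both move, so f' = f · (v − v_o)/(v − v_s).
f' = 771 × (341 − 7)/(341 − 5.556) = 771 × 334/335.44 ≈ 768 Hz.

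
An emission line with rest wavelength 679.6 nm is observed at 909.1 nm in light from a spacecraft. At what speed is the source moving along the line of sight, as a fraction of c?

0.283c

λ'/λ₀ = 1.3377 > 1 (redshift), so the source is receding.
λ'/λ₀ = √((1 + β)/(1 − β)) for a receding source ⇒ β = (r² − 1)/(r² + 1) with r = λ'/λ₀.
β = (1.7894 − 1)/(1.7894 + 1) ≈ 0.283.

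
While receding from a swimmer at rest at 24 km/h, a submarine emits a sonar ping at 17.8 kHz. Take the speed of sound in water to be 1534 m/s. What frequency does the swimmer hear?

17.72 kHz

24 km/h = 6.667 m/s.
With the source moving away from a stationary observer, f' = f · v/(v + v_s).
f' = 17.8 × 1534/(1534 + 6.667) = 17.8 × 1534/1541 ≈ 17.72 kHz.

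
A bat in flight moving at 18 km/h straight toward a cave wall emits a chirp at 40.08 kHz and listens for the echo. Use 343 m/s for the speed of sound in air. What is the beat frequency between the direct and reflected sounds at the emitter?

1186 Hz

18 km/h = 5 m/s.
The cave wall receives the sound from a moving source: f₁ = f₀ · v/(v − v_e) = 40.08 × 343/338 ≈ 40.673 kHz.
On the return leg the bat in flight is a moving observer: f₂ = f₁ · (v + v_e)/v = 40.673 × 348/343 ≈ 41.266 kHz.
Equivalently f₂ = f₀ · (v + v_e)/(v − v_e).
Beat against the emitted tone (with f₀ = 40080 Hz): |f₂ − f₀| = 2v_e·f₀/(v − v_e) = 2 × 5 × 40080/338 ≈ 1186 Hz.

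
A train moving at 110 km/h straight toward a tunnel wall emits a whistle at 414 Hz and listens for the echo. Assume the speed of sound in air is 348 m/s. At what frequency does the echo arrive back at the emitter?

494 Hz

110 km/h = 30.56 m/s.
The tunnel wall receives the sound from a moving source: f₁ = f₀ · v/(v − v_e) = 414 × 348/317.44 ≈ 454 Hz.
On the return leg the train is a moving observer: f₂ = f₁ · (v + v_e)/v = 454 × 378.56/348 ≈ 494 Hz.
Equivalently f₂ = f₀ · (v + v_e)/(v − v_e).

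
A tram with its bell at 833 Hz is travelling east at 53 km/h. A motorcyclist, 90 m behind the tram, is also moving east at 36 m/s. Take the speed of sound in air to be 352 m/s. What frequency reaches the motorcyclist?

881 Hz

53 km/h = 14.72 m/s.
The motorcyclist is behind, so the tram is moving away from it while the motorcyclist is moving toward the tram.
With source receding and observer approaching, f' = f · (v + v_o)/(v + v_s).
f' = 833 × (352 + 36)/(352 + 14.72) = 833 × 388/366.72 ≈ 881 Hz.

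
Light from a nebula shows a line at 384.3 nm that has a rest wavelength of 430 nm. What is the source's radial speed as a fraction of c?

λ'/λ₀ = 0.8937 < 1 (blueshift), so the source is approaching.
λ'/λ₀ = √((1 − β)/(1 + β)) for an approaching source ⇒ β = (1 − r²)/(1 + r²) with r = λ'/λ₀.
β = (1 − 0.7987)/(1 + 0.7987) ≈ 0.112.

0.112c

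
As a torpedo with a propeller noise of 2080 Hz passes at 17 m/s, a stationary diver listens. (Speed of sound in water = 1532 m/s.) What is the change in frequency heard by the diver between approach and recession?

46.2 Hz

Approaching: f₁ = f · v/(v − v_s) = 2080 × 1532/1515 ≈ 2103.3 Hz.
Receding: f₂ = f · v/(v + v_s) = 2080 × 1532/1549 ≈ 2057.2 Hz.
Drop: f₁ − f₂ = 2f·v·v_s/(v² − v_s²) = 2 × 2080 × 1532 × 17/(1532² − 17²) ≈ 46.2 Hz.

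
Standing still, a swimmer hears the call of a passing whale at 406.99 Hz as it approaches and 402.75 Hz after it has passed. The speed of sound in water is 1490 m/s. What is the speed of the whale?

f₁/f₂ = (v + v_s)/(v − v_s), so v_s = v · (f₁ − f₂)/(f₁ + f₂).
v_s = 1490 × (406.99 − 402.75)/(406.99 + 402.75) = 1490 × 4.24/809.74 ≈ 7.8 m/s.

7.8 m/s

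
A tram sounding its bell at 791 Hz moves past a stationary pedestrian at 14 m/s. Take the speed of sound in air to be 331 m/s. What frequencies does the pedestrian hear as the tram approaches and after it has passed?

Approaching: f₁ = f · v/(v − v_s) = 791 × 331/317 ≈ 826 Hz.
Receding: f₂ = f · v/(v + v_s) = 791 × 331/345 ≈ 759 Hz.

826 Hz approaching; 759 Hz receding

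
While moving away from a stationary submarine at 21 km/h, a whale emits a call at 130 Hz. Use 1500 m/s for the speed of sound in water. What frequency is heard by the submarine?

129 Hz

21 km/h = 5.833 m/s.
Only the source moves, away from the listener, so f' = f · v/(v + v_s).
f' = 130 × 1500/(1500 + 5.833) = 130 × 1500/1506 ≈ 129 Hz.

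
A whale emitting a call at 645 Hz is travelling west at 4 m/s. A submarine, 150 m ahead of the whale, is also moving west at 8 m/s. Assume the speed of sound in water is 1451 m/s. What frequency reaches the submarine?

643 Hz

The submarine is ahead, so the whale is moving toward it while the submarine is moving away from the whale.
Both move, so f' = f · (v − v_o)/(v − v_s).
f' = 645 × (1451 − 8)/(1451 − 4) = 645 × 1443/1447 ≈ 643 Hz.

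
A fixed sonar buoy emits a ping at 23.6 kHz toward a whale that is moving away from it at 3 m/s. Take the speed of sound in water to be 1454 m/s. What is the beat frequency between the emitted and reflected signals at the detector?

97 Hz

At the whale (a moving observer), f₁ = f₀ · (v − u)/v = 23.6 × 1451/1454 ≈ 23.5513 kHz.
The reflection then acts as a moving source: f₂ = f₁ · v/(v + u) ≈ 23.5028 kHz.
Equivalently f₂ = f₀ · (v − u)/(v + u).
Beat frequency (with f₀ = 23600 Hz): |f₂ − f₀| = 2u·f₀/(v + u) = 2 × 3 × 23600/1457 ≈ 97 Hz.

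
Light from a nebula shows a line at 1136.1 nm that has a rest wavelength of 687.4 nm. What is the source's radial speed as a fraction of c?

0.464c

λ'/λ₀ = 1.6527 > 1 (redshift), so the source is receding.
λ'/λ₀ = √((1 + β)/(1 − β)) for a receding source ⇒ β = (r² − 1)/(r² + 1) with r = λ'/λ₀.
β = (2.7316 − 1)/(2.7316 + 1) ≈ 0.464.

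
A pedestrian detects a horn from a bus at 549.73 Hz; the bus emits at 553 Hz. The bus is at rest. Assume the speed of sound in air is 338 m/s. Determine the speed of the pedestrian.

f' < f, so the pedestrian is receding.
f' = f · (v − v_o)/v ⇒ v_o = v · |f'/f − 1|.
v_o = 338 × |549.73/553 − 1| = 338 × 0.005913 ≈ 2.00 m/s.

2.00 m/s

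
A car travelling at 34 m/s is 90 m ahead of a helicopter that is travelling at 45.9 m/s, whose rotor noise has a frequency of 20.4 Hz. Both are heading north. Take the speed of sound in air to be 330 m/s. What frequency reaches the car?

The car is ahead, so the helicopter is moving toward it while the car is moving away from the helicopter.
General Doppler shift: f' = f · (v − v_o)/(v − v_s).
f' = 20.4 × (330 − 34)/(330 − 45.9) = 20.4 × 296/284.1 ≈ 21.3 Hz.

21.3 Hz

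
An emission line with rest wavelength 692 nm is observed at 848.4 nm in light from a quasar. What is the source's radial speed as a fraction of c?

λ'/λ₀ = 1.2260 > 1 (redshift), so the source is receding.
λ'/λ₀ = √((1 + β)/(1 − β)) for a receding source ⇒ β = (r² − 1)/(r² + 1) with r = λ'/λ₀.
β = (1.5031 − 1)/(1.5031 + 1) ≈ 0.201.

0.201c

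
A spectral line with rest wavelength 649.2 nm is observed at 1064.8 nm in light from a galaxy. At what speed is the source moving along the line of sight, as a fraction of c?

λ'/λ₀ = 1.6402 > 1 (redshift), so the source is receding.
λ'/λ₀ = √((1 + β)/(1 − β)) for a receding source ⇒ β = (r² − 1)/(r² + 1) with r = λ'/λ₀.
β = (2.6902 − 1)/(2.6902 + 1) ≈ 0.458.

0.458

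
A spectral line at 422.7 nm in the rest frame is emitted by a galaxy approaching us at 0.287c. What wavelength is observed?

314.6 nm

Relativistic Doppler for wavelength: λ' = λ₀ · √((1 − β)/(1 + β)).
λ' = 422.7 × √(0.7130/1.2870) = 422.7 × 0.74431 ≈ 314.6 nm.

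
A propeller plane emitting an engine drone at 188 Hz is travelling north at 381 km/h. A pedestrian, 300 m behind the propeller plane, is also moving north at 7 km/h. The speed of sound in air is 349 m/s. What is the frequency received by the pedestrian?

145 Hz

381 km/h = 105.8 m/s; 7 km/h = 1.944 m/s.
The pedestrian is behind, so the propeller plane is moving away from it while the pedestrian is moving toward the propeller plane.
With source receding and observer approaching, f' = f · (v + v_o)/(v + v_s).
f' = 188 × (349 + 1.944)/(349 + 105.8) = 188 × 350.94/454.83 ≈ 145 Hz.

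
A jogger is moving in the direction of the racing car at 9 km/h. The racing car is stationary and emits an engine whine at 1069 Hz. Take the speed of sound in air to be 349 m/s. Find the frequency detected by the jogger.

9 km/h = 2.5 m/s.
Moving observer, stationary source: f' = f · (v + v_o)/v.
f' = 1069 × (349 + 2.5)/349 = 1069 × 351.5/349 ≈ 1077 Hz.

1077 Hz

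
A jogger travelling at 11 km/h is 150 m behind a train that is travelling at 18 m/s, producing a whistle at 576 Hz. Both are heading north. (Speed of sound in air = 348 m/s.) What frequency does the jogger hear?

552 Hz

11 km/h = 3.056 m/s.
The jogger is behind, so the train is moving away from it while the jogger is moving toward the train.
General Doppler shift: f' = f · (v + v_o)/(v + v_s).
f' = 576 × (348 + 3.056)/(348 + 18) = 576 × 351.06/366 ≈ 552 Hz.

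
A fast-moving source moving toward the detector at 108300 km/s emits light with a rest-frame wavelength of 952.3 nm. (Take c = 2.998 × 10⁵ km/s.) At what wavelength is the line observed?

β = v/c = 108300/299800 = 0.3612.
Relativistic Doppler for wavelength: λ' = λ₀ · √((1 − β)/(1 + β)).
λ' = 952.3 × √(0.6388/1.3612) = 952.3 × 0.68502 ≈ 652.3 nm.

652.3 nm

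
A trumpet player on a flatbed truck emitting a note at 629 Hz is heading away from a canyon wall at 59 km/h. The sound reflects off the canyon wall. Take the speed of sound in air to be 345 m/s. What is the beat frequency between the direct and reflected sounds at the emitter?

59 km/h = 16.39 m/s.
The canyon wall receives the sound from a moving source: f₁ = f₀ · v/(v + v_e) = 629 × 345/361.39 ≈ 600.5 Hz.
On the return leg the trumpet player on a flatbed truck is a moving observer: f₂ = f₁ · (v − v_e)/v = 600.5 × 328.61/345 ≈ 572.0 Hz.
Beat against the emitted tone: |f₂ − f₀| = 2v_e·f₀/(v + v_e) = 2 × 16.39 × 629/361.39 ≈ 57.0 Hz.

57.0 Hz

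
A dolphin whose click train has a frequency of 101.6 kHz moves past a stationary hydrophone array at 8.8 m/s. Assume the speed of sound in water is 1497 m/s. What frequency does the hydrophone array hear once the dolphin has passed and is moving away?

101.0 kHz

Receding: f₂ = f · v/(v + v_s) = 101.6 × 1497/1505.8 ≈ 101.0 kHz.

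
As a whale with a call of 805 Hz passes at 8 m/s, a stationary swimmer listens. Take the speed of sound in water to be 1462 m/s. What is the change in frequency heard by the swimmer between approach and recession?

Approaching: f₁ = f · v/(v − v_s) = 805 × 1462/1454 ≈ 809.43 Hz.
Receding: f₂ = f · v/(v + v_s) = 805 × 1462/1470 ≈ 800.62 Hz.
Drop: f₁ − f₂ = 2f·v·v_s/(v² − v_s²) = 2 × 805 × 1462 × 8/(1462² − 8²) ≈ 8.81 Hz.

8.81 Hz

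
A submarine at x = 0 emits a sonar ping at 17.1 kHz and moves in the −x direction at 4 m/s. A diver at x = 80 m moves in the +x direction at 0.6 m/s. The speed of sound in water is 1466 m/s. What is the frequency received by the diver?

17.05 kHz

The observer lies on the +x side, so the source is heading away from the observer and the observer is heading away from the source.
General Doppler shift: f' = f · (v − v_o)/(v + v_s).
f' = 17.1 × (1466 − 0.6)/(1466 + 4) = 17.1 × 1465.4/1470 ≈ 17.05 kHz.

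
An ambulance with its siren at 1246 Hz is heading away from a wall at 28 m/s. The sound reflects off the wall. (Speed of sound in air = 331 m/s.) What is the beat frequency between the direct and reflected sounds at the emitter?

194 Hz

The wall receives the sound from a moving source: f₁ = f₀ · v/(v + v_e) = 1246 × 331/359 ≈ 1148.8 Hz.
On the return leg the ambulance is a moving observer: f₂ = f₁ · (v − v_e)/v = 1148.8 × 303/331 ≈ 1051.6 Hz.
Beat against the emitted tone: |f₂ − f₀| = 2v_e·f₀/(v + v_e) = 2 × 28 × 1246/359 ≈ 194 Hz.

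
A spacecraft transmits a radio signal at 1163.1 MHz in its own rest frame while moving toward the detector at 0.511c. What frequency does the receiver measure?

Relativistic Doppler for frequency: f' = f₀ · √((1 + β)/(1 − β)).
f' = 1163.1 × √(1.5110/0.4890) = 1163.1 × 1.75783 ≈ 2044.5 MHz.

2044.5 MHz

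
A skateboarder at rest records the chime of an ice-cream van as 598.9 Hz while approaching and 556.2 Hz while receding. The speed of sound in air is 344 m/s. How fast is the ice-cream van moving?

f₁/f₂ = (v + v_s)/(v − v_s), so v_s = v · (f₁ − f₂)/(f₁ + f₂).
v_s = 344 × (598.9 − 556.2)/(598.9 + 556.2) = 344 × 42.7/1155.1 ≈ 12.7 m/s.

12.7 m/s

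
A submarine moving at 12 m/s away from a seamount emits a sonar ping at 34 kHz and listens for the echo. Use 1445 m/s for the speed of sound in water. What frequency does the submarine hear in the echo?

The seamount receives the sound from a moving source: f₁ = f₀ · v/(v + v_e) = 34 × 1445/1457 ≈ 33.7 kHz.
On the return leg the submarine is a moving observer: f₂ = f₁ · (v − v_e)/v = 33.7 × 1433/1445 ≈ 33.4 kHz.
Equivalently f₂ = f₀ · (v − v_e)/(v + v_e).

33.4 kHz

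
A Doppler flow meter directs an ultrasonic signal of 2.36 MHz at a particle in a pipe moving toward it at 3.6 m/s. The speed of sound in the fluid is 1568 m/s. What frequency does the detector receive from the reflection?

At the particle in a pipe (a moving observer), f₁ = f₀ · (v + u)/v = 2.36 × 1571.6/1568 ≈ 2.365 MHz.
On reflection it acts as a source moving toward the stationary detector: f₂ = f₁ · v/(v − u) = 2.365 × 1568/1564.4 ≈ 2.371 MHz.

2.371 MHz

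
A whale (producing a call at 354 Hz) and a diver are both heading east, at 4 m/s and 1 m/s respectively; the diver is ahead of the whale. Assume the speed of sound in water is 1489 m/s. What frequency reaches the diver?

The diver is ahead, so the whale is moving toward it while the diver is moving away from the whale.
Both move, so f' = f · (v − v_o)/(v − v_s).
f' = 354 × (1489 − 1)/(1489 − 4) = 354 × 1488/1485 ≈ 355 Hz.

355 Hz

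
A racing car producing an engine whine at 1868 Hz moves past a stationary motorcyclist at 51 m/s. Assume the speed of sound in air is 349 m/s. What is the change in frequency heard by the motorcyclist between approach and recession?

558 Hz

Approaching: f₁ = f · v/(v − v_s) = 1868 × 349/298 ≈ 2188 Hz.
Receding: f₂ = f · v/(v + v_s) = 1868 × 349/400 ≈ 1630 Hz.
Drop: f₁ − f₂ = 2f·v·v_s/(v² − v_s²) = 2 × 1868 × 349 × 51/(349² − 51²) ≈ 558 Hz.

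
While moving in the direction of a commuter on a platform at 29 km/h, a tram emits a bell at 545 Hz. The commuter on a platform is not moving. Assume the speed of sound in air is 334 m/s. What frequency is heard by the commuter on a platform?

29 km/h = 8.056 m/s.
Moving source, stationary observer: f' = f · v/(v − v_s) since the source is approaching.
f' = 545 × 334/(334 − 8.056) = 545 × 334/325.9 ≈ 558 Hz.

558 Hz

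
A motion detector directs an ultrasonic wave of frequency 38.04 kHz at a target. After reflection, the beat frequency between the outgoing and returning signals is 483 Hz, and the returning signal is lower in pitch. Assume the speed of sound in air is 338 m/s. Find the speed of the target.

2.16 m/s

Double Doppler shift off a moving reflector: f₂ = f₀ · (v + u)/(v − u) (u > 0 toward emitter).
Returning signal is lower, so f₂ = f₀ − Δf = 38040 − 483 = 37557 Hz.
Rearranging, u = v · (f₂ − f₀)/(f₂ + f₀) = 338 × -483/75597 ≈ -2.16 m/s.
So the target is moving at 2.16 m/s away from the emitter.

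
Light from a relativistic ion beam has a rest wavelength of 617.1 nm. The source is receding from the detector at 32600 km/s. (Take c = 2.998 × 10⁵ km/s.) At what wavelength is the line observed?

688.3 nm

β = v/c = 32600/299800 = 0.1087.
Relativistic Doppler for wavelength: λ' = λ₀ · √((1 + β)/(1 − β)).
λ' = 617.1 × √(1.1087/0.8913) = 617.1 × 1.11535 ≈ 688.3 nm.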